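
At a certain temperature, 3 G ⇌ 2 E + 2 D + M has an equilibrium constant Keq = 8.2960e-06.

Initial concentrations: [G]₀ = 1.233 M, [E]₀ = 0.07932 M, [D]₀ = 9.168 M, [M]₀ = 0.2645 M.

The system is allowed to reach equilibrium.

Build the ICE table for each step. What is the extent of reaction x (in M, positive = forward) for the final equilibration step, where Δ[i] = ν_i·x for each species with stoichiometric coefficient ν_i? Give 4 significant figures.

Q₀ = 0.07462 vs Keq = 8.2960e-06 ⇒ Q>K, reverse
Step 1:
                   G          E          D          M
  init         1.233    0.07932      9.168     0.2645
  Δ           0.1174   -0.07827   -0.07827   -0.03914
  eq            1.35   0.001047       9.09     0.2254
  solve Keq expr → x = -0.03914; check Q = 8.2960e-06

x = -0.03914 M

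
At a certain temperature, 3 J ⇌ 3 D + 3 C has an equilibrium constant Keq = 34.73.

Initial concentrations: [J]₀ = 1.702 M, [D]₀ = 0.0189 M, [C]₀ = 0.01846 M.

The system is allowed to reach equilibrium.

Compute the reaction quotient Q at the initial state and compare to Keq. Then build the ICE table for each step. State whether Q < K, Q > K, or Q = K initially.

Q₀ = 8.6139e-12 vs Keq = 34.73 ⇒ Q<K, forward
Step 1:
                  J         D         C
  init        1.702    0.0189   0.01846
  Δ          -1.227     1.227     1.227
  eq         0.4753     1.246     1.245
  solve Keq expr → x = 0.4089; check Q = 34.73

Q₀ = 8.6139e-12; Q < K (proceeds forward)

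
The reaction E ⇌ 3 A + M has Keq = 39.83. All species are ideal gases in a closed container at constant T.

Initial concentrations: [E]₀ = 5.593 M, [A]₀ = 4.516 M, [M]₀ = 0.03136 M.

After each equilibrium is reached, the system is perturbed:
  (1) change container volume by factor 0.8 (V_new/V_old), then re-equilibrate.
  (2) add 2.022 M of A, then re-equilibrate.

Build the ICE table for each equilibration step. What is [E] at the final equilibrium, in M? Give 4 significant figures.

[E]_eq = 6.634 M

Q₀ = 0.5164 vs Keq = 39.83 ⇒ Q<K, forward
Step 1:
                  E         A         M
  init        5.593     4.516   0.03136
  Δ          -0.672     2.016     0.672
  eq          4.921     6.532    0.7033
  solve Keq expr → x = 0.672; check Q = 39.83
Then change container volume by factor 0.8 (V_new/V_old).
Step 2:
                  E         A         M
  init        6.151     8.165    0.8791
  Δ           0.252    -0.756    -0.252
  eq          6.403     7.409    0.6271
  solve Keq expr → x = -0.252; check Q = 39.83
Then add 2.022 M of A.
Step 3:
                  E         A         M
  init        6.403     9.431    0.6271
  Δ           0.231   -0.6931    -0.231
  eq          6.634     8.738    0.3961
  solve Keq expr → x = -0.231; check Q = 39.83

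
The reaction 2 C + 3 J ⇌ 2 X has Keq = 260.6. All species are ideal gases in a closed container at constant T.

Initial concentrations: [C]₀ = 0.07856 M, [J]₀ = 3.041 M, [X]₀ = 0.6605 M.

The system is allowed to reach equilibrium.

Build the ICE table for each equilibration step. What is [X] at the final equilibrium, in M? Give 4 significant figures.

Q₀ = 2.514 vs Keq = 260.6 ⇒ Q<K, forward
Step 1:
                    C           J           X
  init        0.07856       3.041      0.6605
  Δ          -0.06957     -0.1044     0.06957
  eq         0.008987       2.937      0.7301
  solve Keq expr → x = 0.03479; check Q = 260.6

[X]_eq = 0.7301 M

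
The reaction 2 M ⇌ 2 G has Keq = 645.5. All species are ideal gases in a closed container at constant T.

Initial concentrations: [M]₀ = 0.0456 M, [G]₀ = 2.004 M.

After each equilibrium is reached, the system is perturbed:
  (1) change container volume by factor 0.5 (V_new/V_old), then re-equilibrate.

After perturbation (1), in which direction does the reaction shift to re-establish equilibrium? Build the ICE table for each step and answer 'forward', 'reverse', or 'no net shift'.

Q₀ = 1931 vs Keq = 645.5 ⇒ Q>K, reverse
Step 1:
                  M         G
  I          0.0456     2.004
  C         0.03202  -0.03202
  E         0.07762     1.972
  solve Keq expr → x = -0.01601; check Q = 645.5
Then change container volume by factor 0.5 (V_new/V_old).
Step 2:
                  M         G
  I          0.1552     3.944
  C               0         0
  E          0.1552     3.944
  solve Keq expr → x = 0; check Q = 645.5

Direction: no net shift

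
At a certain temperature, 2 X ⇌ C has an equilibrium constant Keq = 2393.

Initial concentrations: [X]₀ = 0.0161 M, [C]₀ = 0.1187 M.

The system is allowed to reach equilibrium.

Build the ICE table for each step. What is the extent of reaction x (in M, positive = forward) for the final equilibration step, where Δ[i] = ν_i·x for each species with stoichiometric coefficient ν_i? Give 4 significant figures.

x = 0.004463 M

Q₀ = 457.9 vs Keq = 2393 ⇒ Q<K, forward
Step 1:
                   X          C
  I           0.0161     0.1187
  C        -0.008926   0.004463
  E         0.007174     0.1232
  solve Keq expr → x = 0.004463; check Q = 2393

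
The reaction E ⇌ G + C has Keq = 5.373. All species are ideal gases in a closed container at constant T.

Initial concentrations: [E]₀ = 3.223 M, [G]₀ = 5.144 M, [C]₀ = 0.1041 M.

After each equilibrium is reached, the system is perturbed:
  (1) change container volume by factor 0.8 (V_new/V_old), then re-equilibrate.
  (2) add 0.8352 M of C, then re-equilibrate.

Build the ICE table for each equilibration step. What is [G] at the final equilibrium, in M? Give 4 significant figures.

Q₀ = 0.1661 vs Keq = 5.373 ⇒ Q<K, forward
Step 1:
                  E         G         C
  init        3.223     5.144    0.1041
  Δ          -1.396     1.396     1.396
  eq          1.827      6.54     1.501
  solve Keq expr → x = 1.396; check Q = 5.373
Then change container volume by factor 0.8 (V_new/V_old).
Step 2:
                  E         G         C
  init        2.283     8.176     1.876
  Δ          0.2015   -0.2015   -0.2015
  eq          2.485     7.974     1.674
  solve Keq expr → x = -0.2015; check Q = 5.373
Then add 0.8352 M of C.
Step 3:
                  E         G         C
  init        2.485     7.974     2.509
  Δ          0.4318   -0.4318   -0.4318
  eq          2.916     7.542     2.078
  solve Keq expr → x = -0.4318; check Q = 5.373

[G]_eq = 7.542 M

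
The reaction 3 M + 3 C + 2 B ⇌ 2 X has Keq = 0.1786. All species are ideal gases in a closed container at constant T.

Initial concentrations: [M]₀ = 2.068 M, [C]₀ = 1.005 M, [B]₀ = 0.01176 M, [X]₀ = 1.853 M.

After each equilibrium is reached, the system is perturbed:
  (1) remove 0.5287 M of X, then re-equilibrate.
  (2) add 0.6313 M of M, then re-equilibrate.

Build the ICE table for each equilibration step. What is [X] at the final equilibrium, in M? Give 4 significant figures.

[X]_eq = 1.059 M

Q₀ = 2766 vs Keq = 0.1786 ⇒ Q>K, reverse
Step 1:
                    M           C           B           X
  init          2.068       1.005     0.01176       1.853
  Δ            0.5835      0.5835       0.389      -0.389
  eq            2.651       1.588      0.4008       1.464
  solve Keq expr → x = -0.1945; check Q = 0.1786
Then remove 0.5287 M of X.
Step 2:
                    M           C           B           X
  init          2.651       1.588      0.4008      0.9353
  Δ           -0.1098     -0.1098    -0.07322     0.07322
  eq            2.542       1.479      0.3275       1.009
  solve Keq expr → x = 0.03661; check Q = 0.1786
Then add 0.6313 M of M.
Step 3:
                    M           C           B           X
  init          3.173       1.479      0.3275       1.009
  Δ          -0.07604    -0.07604    -0.05069     0.05069
  eq            3.097       1.403      0.2768       1.059
  solve Keq expr → x = 0.02535; check Q = 0.1786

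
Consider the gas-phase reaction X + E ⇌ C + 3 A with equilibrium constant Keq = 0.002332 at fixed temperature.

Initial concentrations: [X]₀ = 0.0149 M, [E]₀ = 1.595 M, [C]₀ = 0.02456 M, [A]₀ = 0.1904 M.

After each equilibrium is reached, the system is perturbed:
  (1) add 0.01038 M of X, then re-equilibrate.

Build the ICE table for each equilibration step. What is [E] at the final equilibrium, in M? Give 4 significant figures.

[E]_eq = 1.599 M

Q₀ = 0.007133 vs Keq = 0.002332 ⇒ Q>K, reverse
Step 1:
                    X           E           C           A
  init         0.0149       1.595     0.02456      0.1904
  Δ          0.007271    0.007271   -0.007271    -0.02181
  eq          0.02217       1.602     0.01729      0.1686
  solve Keq expr → x = -0.007271; check Q = 0.002332
Then add 0.01038 M of X.
Step 2:
                    X           E           C           A
  init        0.03255       1.602     0.01729      0.1686
  Δ         -0.002773   -0.002773    0.002773    0.008319
  eq          0.02978       1.599     0.02006      0.1769
  solve Keq expr → x = 0.002773; check Q = 0.002332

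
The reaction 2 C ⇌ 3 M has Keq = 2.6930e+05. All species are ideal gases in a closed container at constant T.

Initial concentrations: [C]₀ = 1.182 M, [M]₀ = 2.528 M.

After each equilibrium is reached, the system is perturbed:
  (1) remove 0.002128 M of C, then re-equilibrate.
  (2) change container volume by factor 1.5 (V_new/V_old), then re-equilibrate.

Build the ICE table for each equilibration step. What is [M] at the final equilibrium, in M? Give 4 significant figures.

[M]_eq = 2.851 M

Q₀ = 11.56 vs Keq = 2.6930e+05 ⇒ Q<K, forward
Step 1:
                    C           M
  I             1.182       2.528
  C            -1.165       1.747
  E           0.01704       4.275
  solve Keq expr → x = 0.5825; check Q = 2.6930e+05
Then remove 0.002128 M of C.
Step 2:
                    C           M
  I           0.01491       4.275
  C          0.002109   -0.003164
  E           0.01702       4.272
  solve Keq expr → x = -0.001055; check Q = 2.6930e+05
Then change container volume by factor 1.5 (V_new/V_old).
Step 3:
                    C           M
  I           0.01134       2.848
  C         -0.002067      0.0031
  E          0.009278       2.851
  solve Keq expr → x = 0.001033; check Q = 2.6930e+05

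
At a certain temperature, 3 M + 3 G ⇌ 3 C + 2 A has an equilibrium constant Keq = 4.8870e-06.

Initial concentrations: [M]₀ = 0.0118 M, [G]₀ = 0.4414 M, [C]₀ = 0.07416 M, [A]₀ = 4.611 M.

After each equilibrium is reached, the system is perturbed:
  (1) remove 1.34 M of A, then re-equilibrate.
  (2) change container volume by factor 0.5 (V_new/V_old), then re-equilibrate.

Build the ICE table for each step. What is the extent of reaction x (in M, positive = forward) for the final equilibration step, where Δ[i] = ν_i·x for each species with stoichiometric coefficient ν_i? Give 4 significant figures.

Q₀ = 6.1370e+04 vs Keq = 4.8870e-06 ⇒ Q>K, reverse
Step 1:
                   M          G          C          A
  Initial     0.0118     0.4414    0.07416      4.611
  Change     0.07389    0.07389   -0.07389   -0.04926
  Equil      0.08569     0.5153 2.7241e-04      4.562
  solve Keq expr → x = -0.02463; check Q = 4.8870e-06
Then remove 1.34 M of A.
Step 2:
                   M          G          C          A
  Initial    0.08569     0.5153 2.7241e-04      3.222
  Change  -7.0748e-05 -7.0748e-05 7.0748e-05 4.7166e-05
  Equil      0.08562     0.5152 3.4316e-04      3.222
  solve Keq expr → x = 2.3583e-05; check Q = 4.8870e-06
Then change container volume by factor 0.5 (V_new/V_old).
Step 3:
                   M          G          C          A
  Initial     0.1712       1.03 6.8632e-04      6.444
  Change  -1.7734e-04 -1.7734e-04 1.7734e-04 1.1822e-04
  Equil       0.1711       1.03 8.6366e-04      6.444
  solve Keq expr → x = 5.9112e-05; check Q = 4.8870e-06

x = 5.9112e-05 M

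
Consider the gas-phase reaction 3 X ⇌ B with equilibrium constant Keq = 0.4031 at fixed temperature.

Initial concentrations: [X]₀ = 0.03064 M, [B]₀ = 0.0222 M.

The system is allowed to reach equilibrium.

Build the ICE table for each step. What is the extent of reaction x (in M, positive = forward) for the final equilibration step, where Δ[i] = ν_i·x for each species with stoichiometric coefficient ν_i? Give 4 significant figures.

Q₀ = 771.8 vs Keq = 0.4031 ⇒ Q>K, reverse
Step 1:
                   X          B
  I          0.03064     0.0222
  C          0.06552   -0.02184
  E          0.09616 3.5847e-04
  solve Keq expr → x = -0.02184; check Q = 0.4031

x = -0.02184 M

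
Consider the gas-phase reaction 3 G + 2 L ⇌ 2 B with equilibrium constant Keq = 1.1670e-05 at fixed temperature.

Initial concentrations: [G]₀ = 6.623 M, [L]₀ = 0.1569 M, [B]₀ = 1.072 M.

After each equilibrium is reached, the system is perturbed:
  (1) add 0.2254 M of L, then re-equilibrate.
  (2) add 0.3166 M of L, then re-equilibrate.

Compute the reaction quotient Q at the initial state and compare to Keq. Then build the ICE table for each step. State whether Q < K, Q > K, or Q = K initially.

Q₀ = 0.1607; Q > K (proceeds reverse)

Q₀ = 0.1607 vs Keq = 1.1670e-05 ⇒ Q>K, reverse
Step 1:
                    G           L           B
  init          6.623      0.1569       1.072
  Δ             1.474      0.9823     -0.9823
  eq            8.097       1.139     0.08966
  solve Keq expr → x = -0.4912; check Q = 1.1670e-05
Then add 0.2254 M of L.
Step 2:
                    G           L           B
  init          8.097       1.365     0.08966
  Δ          -0.02401    -0.01601     0.01601
  eq            8.072       1.349      0.1057
  solve Keq expr → x = 0.008004; check Q = 1.1670e-05
Then add 0.3166 M of L.
Step 3:
                    G           L           B
  init          8.072       1.665      0.1057
  Δ           -0.0334    -0.02226     0.02226
  eq            8.039       1.643      0.1279
  solve Keq expr → x = 0.01113; check Q = 1.1670e-05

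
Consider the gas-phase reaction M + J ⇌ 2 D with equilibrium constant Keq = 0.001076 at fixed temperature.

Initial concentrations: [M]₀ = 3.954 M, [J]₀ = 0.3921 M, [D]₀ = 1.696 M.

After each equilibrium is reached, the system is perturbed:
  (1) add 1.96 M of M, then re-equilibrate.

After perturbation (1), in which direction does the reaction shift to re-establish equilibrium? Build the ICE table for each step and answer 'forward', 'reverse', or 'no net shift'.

Direction: forward

Q₀ = 1.855 vs Keq = 0.001076 ⇒ Q>K, reverse
Step 1:
                    M           J           D
  init          3.954      0.3921       1.696
  Δ            0.8088      0.8088      -1.618
  eq            4.763       1.201     0.07845
  solve Keq expr → x = -0.8088; check Q = 0.001076
Then add 1.96 M of M.
Step 2:
                    M           J           D
  init          6.723       1.201     0.07845
  Δ         -0.007212   -0.007212     0.01442
  eq            6.716       1.194     0.09287
  solve Keq expr → x = 0.007212; check Q = 0.001076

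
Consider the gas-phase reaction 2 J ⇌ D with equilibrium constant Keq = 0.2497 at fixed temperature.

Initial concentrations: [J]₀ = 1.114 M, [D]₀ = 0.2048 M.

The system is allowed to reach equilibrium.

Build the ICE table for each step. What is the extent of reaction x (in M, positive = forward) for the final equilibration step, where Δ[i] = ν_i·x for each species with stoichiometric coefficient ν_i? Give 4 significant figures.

x = 0.05096 M

Q₀ = 0.165 vs Keq = 0.2497 ⇒ Q<K, forward
Step 1:
                  J         D
  Initial     1.114    0.2048
  Change    -0.1019   0.05096
  Equil       1.012    0.2558
  solve Keq expr → x = 0.05096; check Q = 0.2497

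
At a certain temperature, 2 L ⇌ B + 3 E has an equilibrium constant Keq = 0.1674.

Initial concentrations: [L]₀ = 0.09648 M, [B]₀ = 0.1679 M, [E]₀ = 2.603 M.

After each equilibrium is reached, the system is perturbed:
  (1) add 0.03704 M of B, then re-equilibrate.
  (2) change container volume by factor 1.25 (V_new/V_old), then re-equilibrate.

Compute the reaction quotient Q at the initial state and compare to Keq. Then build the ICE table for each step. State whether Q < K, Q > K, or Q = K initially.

Q₀ = 318.1; Q > K (proceeds reverse)

Q₀ = 318.1 vs Keq = 0.1674 ⇒ Q>K, reverse
Step 1:
                    L           B           E
  init        0.09648      0.1679       2.603
  Δ            0.3293     -0.1647      -0.494
  eq           0.4258    0.003236       2.109
  solve Keq expr → x = -0.1647; check Q = 0.1674
Then add 0.03704 M of B.
Step 2:
                    L           B           E
  init         0.4258     0.04028       2.109
  Δ           0.07031    -0.03515     -0.1055
  eq           0.4961    0.005123       2.004
  solve Keq expr → x = -0.03515; check Q = 0.1674
Then change container volume by factor 1.25 (V_new/V_old).
Step 3:
                    L           B           E
  init         0.3969    0.004098       1.603
  Δ         -0.004195    0.002097    0.006292
  eq           0.3927    0.006196       1.609
  solve Keq expr → x = 0.002097; check Q = 0.1674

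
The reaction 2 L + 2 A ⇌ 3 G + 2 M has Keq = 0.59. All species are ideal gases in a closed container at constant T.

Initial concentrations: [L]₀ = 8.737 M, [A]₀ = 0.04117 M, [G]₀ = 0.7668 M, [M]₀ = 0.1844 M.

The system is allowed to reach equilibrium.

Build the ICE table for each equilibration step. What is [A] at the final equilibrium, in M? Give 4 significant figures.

[A]_eq = 0.02163 M

Q₀ = 0.1185 vs Keq = 0.59 ⇒ Q<K, forward
Step 1:
                    L           A           G           M
  init          8.737     0.04117      0.7668      0.1844
  Δ          -0.01954    -0.01954      0.0293     0.01954
  eq            8.717     0.02163      0.7961      0.2039
  solve Keq expr → x = 0.009768; check Q = 0.59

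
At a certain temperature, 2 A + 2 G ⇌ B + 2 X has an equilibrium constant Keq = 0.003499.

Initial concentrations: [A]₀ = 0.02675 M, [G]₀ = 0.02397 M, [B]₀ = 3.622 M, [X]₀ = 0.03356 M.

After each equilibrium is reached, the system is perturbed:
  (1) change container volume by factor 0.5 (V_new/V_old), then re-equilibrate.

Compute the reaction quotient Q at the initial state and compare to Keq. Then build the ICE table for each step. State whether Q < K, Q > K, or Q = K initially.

Q₀ = 9922 vs Keq = 0.003499 ⇒ Q>K, reverse
Step 1:
                  A         G         B         X
  init      0.02675   0.02397     3.622   0.03356
  Δ         0.03345   0.03345  -0.01673  -0.03345
  eq         0.0602   0.05742     3.605 1.0770e-04
  solve Keq expr → x = -0.01673; check Q = 0.003499
Then change container volume by factor 0.5 (V_new/V_old).
Step 2:
                  A         G         B         X
  init       0.1204    0.1148     7.211 2.1539e-04
  Δ       -8.8757e-05 -8.8757e-05 4.4378e-05 8.8757e-05
  eq         0.1203    0.1148     7.211 3.0415e-04
  solve Keq expr → x = 4.4378e-05; check Q = 0.003499

Q₀ = 9922; Q > K (proceeds reverse)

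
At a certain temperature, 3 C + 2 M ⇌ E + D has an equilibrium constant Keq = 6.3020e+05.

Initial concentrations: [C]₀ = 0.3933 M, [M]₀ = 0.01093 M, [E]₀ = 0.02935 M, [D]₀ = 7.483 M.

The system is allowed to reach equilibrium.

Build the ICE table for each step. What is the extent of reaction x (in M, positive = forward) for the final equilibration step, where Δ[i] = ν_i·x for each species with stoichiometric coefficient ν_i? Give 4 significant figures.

Q₀ = 3.0218e+04 vs Keq = 6.3020e+05 ⇒ Q<K, forward
Step 1:
                    C           M           E           D
  I            0.3933     0.01093     0.02935       7.483
  C          -0.01237   -0.008248    0.004124    0.004124
  E            0.3809    0.002682     0.03347       7.487
  solve Keq expr → x = 0.004124; check Q = 6.3020e+05

x = 0.004124 M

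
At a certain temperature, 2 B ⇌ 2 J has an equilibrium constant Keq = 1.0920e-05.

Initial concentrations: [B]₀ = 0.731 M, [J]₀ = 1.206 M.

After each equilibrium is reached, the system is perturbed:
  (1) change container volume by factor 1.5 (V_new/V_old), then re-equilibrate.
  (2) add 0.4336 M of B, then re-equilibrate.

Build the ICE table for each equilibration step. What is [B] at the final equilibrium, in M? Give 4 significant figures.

[B]_eq = 1.719 M

Q₀ = 2.722 vs Keq = 1.0920e-05 ⇒ Q>K, reverse
Step 1:
                  B         J
  Initial     0.731     1.206
  Change        1.2      -1.2
  Equil       1.931   0.00638
  solve Keq expr → x = -0.5998; check Q = 1.0920e-05
Then change container volume by factor 1.5 (V_new/V_old).
Step 2:
                  B         J
  Initial     1.287  0.004253
  Change          0         0
  Equil       1.287  0.004253
  solve Keq expr → x = 0; check Q = 1.0920e-05
Then add 0.4336 M of B.
Step 3:
                  B         J
  Initial     1.721  0.004253
  Change  -0.001428  0.001428
  Equil       1.719  0.005681
  solve Keq expr → x = 7.1407e-04; check Q = 1.0920e-05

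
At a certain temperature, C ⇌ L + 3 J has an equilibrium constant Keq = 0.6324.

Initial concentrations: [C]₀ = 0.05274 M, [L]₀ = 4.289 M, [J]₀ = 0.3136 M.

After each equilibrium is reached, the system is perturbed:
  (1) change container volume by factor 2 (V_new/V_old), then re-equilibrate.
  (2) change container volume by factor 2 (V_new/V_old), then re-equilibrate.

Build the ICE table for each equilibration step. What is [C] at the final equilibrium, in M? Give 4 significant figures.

[C]_eq = 0.002338 M

Q₀ = 2.508 vs Keq = 0.6324 ⇒ Q>K, reverse
Step 1:
                  C         L         J
  I         0.05274     4.289    0.3136
  C         0.02819  -0.02819  -0.08458
  E         0.08093     4.261     0.229
  solve Keq expr → x = -0.02819; check Q = 0.6324
Then change container volume by factor 2 (V_new/V_old).
Step 2:
                  C         L         J
  I         0.04047      2.13    0.1145
  C        -0.02122   0.02122   0.06366
  E         0.01924     2.152    0.1782
  solve Keq expr → x = 0.02122; check Q = 0.6324
Then change container volume by factor 2 (V_new/V_old).
Step 3:
                  C         L         J
  I        0.009622     1.076   0.08909
  C       -0.007284  0.007284   0.02185
  E        0.002338     1.083    0.1109
  solve Keq expr → x = 0.007284; check Q = 0.6324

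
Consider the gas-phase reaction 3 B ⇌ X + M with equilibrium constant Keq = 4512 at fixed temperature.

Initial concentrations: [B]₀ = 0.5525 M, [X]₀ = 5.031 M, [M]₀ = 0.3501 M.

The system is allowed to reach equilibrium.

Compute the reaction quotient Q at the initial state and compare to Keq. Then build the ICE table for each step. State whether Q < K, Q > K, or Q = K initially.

Q₀ = 10.44; Q < K (proceeds forward)

Q₀ = 10.44 vs Keq = 4512 ⇒ Q<K, forward
Step 1:
                  B         X         M
  init       0.5525     5.031    0.3501
  Δ          -0.469    0.1563    0.1563
  eq         0.0835     5.187    0.5064
  solve Keq expr → x = 0.1563; check Q = 4512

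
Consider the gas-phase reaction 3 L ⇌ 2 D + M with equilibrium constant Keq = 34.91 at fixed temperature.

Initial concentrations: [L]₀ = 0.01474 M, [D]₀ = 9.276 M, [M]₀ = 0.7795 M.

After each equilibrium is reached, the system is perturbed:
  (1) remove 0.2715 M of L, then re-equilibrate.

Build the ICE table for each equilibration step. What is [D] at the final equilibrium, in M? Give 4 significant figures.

Q₀ = 2.0943e+07 vs Keq = 34.91 ⇒ Q>K, reverse
Step 1:
                   L          D          M
  I          0.01474      9.276     0.7795
  C           0.9748    -0.6499    -0.3249
  E           0.9895      8.626     0.4546
  solve Keq expr → x = -0.3249; check Q = 34.91
Then remove 0.2715 M of L.
Step 2:
                   L          D          M
  I            0.718      8.626     0.4546
  C           0.2082    -0.1388   -0.06942
  E           0.9263      8.487     0.3852
  solve Keq expr → x = -0.06942; check Q = 34.91

[D]_eq = 8.487 M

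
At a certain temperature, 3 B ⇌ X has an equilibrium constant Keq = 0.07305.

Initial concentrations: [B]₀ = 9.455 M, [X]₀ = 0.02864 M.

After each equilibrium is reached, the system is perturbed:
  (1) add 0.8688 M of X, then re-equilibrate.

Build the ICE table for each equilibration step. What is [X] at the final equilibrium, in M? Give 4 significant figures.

Q₀ = 3.3884e-05 vs Keq = 0.07305 ⇒ Q<K, forward
Step 1:
                  B         X
  I           9.455   0.02864
  C          -6.367     2.122
  E           3.088     2.151
  solve Keq expr → x = 2.122; check Q = 0.07305
Then add 0.8688 M of X.
Step 2:
                  B         X
  I           3.088      3.02
  C          0.3275   -0.1092
  E           3.416     2.911
  solve Keq expr → x = -0.1092; check Q = 0.07305

[X]_eq = 2.911 M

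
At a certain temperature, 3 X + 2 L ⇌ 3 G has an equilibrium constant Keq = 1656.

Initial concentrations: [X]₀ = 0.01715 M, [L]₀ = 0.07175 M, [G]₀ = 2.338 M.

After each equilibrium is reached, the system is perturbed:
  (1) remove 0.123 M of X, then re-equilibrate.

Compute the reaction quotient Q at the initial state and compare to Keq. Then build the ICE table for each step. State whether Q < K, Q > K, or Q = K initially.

Q₀ = 4.9215e+08; Q > K (proceeds reverse)

Q₀ = 4.9215e+08 vs Keq = 1656 ⇒ Q>K, reverse
Step 1:
                  X         L         G
  Initial   0.01715   0.07175     2.338
  Change     0.3521    0.2347   -0.3521
  Equil      0.3693    0.3065     1.986
  solve Keq expr → x = -0.1174; check Q = 1656
Then remove 0.123 M of X.
Step 2:
                  X         L         G
  Initial    0.2463    0.3065     1.986
  Change      0.075      0.05    -0.075
  Equil      0.3213    0.3565     1.911
  solve Keq expr → x = -0.025; check Q = 1656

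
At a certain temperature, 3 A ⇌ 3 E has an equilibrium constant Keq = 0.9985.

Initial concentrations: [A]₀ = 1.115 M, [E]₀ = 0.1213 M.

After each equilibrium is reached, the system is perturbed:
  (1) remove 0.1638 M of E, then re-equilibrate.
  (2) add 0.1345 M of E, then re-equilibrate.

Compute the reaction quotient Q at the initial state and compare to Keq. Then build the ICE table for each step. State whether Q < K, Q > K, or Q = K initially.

Q₀ = 0.001288 vs Keq = 0.9985 ⇒ Q<K, forward
Step 1:
                   A          E
  init         1.115     0.1213
  Δ          -0.4967     0.4967
  eq          0.6183      0.618
  solve Keq expr → x = 0.1656; check Q = 0.9985
Then remove 0.1638 M of E.
Step 2:
                   A          E
  init        0.6183     0.4542
  Δ         -0.08192    0.08192
  eq          0.5364     0.5361
  solve Keq expr → x = 0.02731; check Q = 0.9985
Then add 0.1345 M of E.
Step 3:
                   A          E
  init        0.5364     0.6706
  Δ          0.06727   -0.06727
  eq          0.6037     0.6033
  solve Keq expr → x = -0.02242; check Q = 0.9985

Q₀ = 0.001288; Q < K (proceeds forward)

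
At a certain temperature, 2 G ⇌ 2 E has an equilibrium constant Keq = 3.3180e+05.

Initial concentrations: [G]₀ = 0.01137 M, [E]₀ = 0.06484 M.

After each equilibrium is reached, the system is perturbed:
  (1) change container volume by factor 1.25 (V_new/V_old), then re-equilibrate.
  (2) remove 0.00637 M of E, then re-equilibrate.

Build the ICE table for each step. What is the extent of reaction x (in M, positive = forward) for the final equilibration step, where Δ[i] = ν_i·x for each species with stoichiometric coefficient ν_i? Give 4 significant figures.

Q₀ = 32.52 vs Keq = 3.3180e+05 ⇒ Q<K, forward
Step 1:
                   G          E
  init       0.01137    0.06484
  Δ         -0.01124    0.01124
  eq      1.3207e-04    0.07608
  solve Keq expr → x = 0.005619; check Q = 3.3180e+05
Then change container volume by factor 1.25 (V_new/V_old).
Step 2:
                   G          E
  init    1.0566e-04    0.06086
  Δ                0          0
  eq      1.0566e-04    0.06086
  solve Keq expr → x = 0; check Q = 3.3180e+05
Then remove 0.00637 M of E.
Step 3:
                   G          E
  init    1.0566e-04    0.05449
  Δ       -1.1039e-05 1.1039e-05
  eq      9.4621e-05     0.0545
  solve Keq expr → x = 5.5197e-06; check Q = 3.3180e+05

x = 5.5197e-06 M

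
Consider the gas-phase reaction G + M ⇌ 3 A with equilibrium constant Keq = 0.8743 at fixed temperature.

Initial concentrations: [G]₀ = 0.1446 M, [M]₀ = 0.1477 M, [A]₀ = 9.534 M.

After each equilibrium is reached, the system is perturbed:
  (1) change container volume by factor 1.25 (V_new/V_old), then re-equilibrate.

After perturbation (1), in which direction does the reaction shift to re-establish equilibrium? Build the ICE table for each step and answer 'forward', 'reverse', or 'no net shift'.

Q₀ = 4.0577e+04 vs Keq = 0.8743 ⇒ Q>K, reverse
Step 1:
                   G          M          A
  Initial     0.1446     0.1477      9.534
  Change       2.559      2.559     -7.677
  Equil        2.704      2.707      1.857
  solve Keq expr → x = -2.559; check Q = 0.8743
Then change container volume by factor 1.25 (V_new/V_old).
Step 2:
                   G          M          A
  Initial      2.163      2.165      1.485
  Change    -0.03282   -0.03282    0.09847
  Equil         2.13      2.133      1.584
  solve Keq expr → x = 0.03282; check Q = 0.8743

Direction: forward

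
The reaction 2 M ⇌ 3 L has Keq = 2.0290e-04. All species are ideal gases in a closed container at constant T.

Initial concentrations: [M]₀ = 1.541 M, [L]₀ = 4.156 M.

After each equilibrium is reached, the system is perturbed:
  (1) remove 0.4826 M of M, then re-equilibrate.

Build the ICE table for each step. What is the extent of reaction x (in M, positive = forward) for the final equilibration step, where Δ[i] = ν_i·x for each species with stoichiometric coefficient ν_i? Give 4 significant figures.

x = -0.003916 M

Q₀ = 30.23 vs Keq = 2.0290e-04 ⇒ Q>K, reverse
Step 1:
                   M          L
  I            1.541      4.156
  C            2.669     -4.003
  E             4.21     0.1532
  solve Keq expr → x = -1.334; check Q = 2.0290e-04
Then remove 0.4826 M of M.
Step 2:
                   M          L
  I            3.727     0.1532
  C         0.007831   -0.01175
  E            3.735     0.1415
  solve Keq expr → x = -0.003916; check Q = 2.0290e-04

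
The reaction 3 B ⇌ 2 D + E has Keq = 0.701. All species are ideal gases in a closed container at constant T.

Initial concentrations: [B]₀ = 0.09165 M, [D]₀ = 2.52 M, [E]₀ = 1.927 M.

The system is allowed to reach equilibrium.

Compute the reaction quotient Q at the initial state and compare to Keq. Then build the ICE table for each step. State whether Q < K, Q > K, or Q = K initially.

Q₀ = 1.5896e+04; Q > K (proceeds reverse)

Q₀ = 1.5896e+04 vs Keq = 0.701 ⇒ Q>K, reverse
Step 1:
                    B           D           E
  I           0.09165        2.52       1.927
  C             1.552      -1.034     -0.5172
  E             1.643       1.486        1.41
  solve Keq expr → x = -0.5172; check Q = 0.701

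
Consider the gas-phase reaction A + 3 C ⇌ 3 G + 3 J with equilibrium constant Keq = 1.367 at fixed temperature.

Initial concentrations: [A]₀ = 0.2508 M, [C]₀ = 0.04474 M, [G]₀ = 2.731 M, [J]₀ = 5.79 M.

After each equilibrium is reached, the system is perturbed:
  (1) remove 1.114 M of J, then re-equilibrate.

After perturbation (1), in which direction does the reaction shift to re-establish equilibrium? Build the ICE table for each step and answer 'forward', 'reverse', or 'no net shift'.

Q₀ = 1.7603e+08 vs Keq = 1.367 ⇒ Q>K, reverse
Step 1:
                   A          C          G          J
  init        0.2508    0.04474      2.731       5.79
  Δ           0.6993      2.098     -2.098     -2.098
  eq          0.9501      2.143     0.6331      3.692
  solve Keq expr → x = -0.6993; check Q = 1.367
Then remove 1.114 M of J.
Step 2:
                   A          C          G          J
  init        0.9501      2.143     0.6331      2.578
  Δ         -0.04991    -0.1497     0.1497     0.1497
  eq          0.9002      1.993     0.7829      2.728
  solve Keq expr → x = 0.04991; check Q = 1.367

Direction: forward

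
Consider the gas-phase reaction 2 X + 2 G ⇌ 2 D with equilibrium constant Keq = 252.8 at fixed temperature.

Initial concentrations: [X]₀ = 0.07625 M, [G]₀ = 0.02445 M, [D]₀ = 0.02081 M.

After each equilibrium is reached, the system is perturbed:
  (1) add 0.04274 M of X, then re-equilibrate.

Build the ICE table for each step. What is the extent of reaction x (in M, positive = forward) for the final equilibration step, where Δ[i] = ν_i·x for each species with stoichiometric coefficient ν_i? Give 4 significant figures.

x = 0.002302 M

Q₀ = 124.6 vs Keq = 252.8 ⇒ Q<K, forward
Step 1:
                   X          G          D
  I          0.07625    0.02445    0.02081
  C        -0.003469  -0.003469   0.003469
  E          0.07278    0.02098    0.02428
  solve Keq expr → x = 0.001735; check Q = 252.8
Then add 0.04274 M of X.
Step 2:
                   X          G          D
  I           0.1155    0.02098    0.02428
  C        -0.004603  -0.004603   0.004603
  E           0.1109    0.01638    0.02888
  solve Keq expr → x = 0.002302; check Q = 252.8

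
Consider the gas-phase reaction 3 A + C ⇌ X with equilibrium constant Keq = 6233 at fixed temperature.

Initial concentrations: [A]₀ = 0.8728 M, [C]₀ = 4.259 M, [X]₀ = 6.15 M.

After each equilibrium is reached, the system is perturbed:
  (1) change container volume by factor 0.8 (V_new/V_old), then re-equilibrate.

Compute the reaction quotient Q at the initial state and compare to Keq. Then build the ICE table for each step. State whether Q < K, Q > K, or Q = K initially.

Q₀ = 2.172; Q < K (proceeds forward)

Q₀ = 2.172 vs Keq = 6233 ⇒ Q<K, forward
Step 1:
                    A           C           X
  Initial      0.8728       4.259        6.15
  Change      -0.8091     -0.2697      0.2697
  Equil       0.06368       3.989        6.42
  solve Keq expr → x = 0.2697; check Q = 6233
Then change container volume by factor 0.8 (V_new/V_old).
Step 2:
                    A           C           X
  Initial     0.07959       4.987       8.025
  Change     -0.01588   -0.005294    0.005294
  Equil       0.06371       4.981        8.03
  solve Keq expr → x = 0.005294; check Q = 6233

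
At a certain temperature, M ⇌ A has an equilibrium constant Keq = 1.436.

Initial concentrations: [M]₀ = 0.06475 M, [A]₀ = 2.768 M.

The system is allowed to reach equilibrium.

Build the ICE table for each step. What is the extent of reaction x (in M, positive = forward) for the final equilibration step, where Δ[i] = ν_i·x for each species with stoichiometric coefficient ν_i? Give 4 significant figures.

Q₀ = 42.75 vs Keq = 1.436 ⇒ Q>K, reverse
Step 1:
                   M          A
  init       0.06475      2.768
  Δ            1.098     -1.098
  eq           1.163       1.67
  solve Keq expr → x = -1.098; check Q = 1.436

x = -1.098 M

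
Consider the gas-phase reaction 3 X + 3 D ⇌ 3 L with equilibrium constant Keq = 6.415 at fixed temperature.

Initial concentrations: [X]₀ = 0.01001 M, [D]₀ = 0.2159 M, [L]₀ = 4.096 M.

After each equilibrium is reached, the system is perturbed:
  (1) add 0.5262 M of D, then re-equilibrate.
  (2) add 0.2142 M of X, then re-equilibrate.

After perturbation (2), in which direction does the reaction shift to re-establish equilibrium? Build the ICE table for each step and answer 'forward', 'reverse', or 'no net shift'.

Q₀ = 6.8080e+09 vs Keq = 6.415 ⇒ Q>K, reverse
Step 1:
                    X           D           L
  init        0.01001      0.2159       4.096
  Δ              1.15        1.15       -1.15
  eq             1.16       1.366       2.946
  solve Keq expr → x = -0.3834; check Q = 6.415
Then add 0.5262 M of D.
Step 2:
                    X           D           L
  init           1.16       1.892       2.946
  Δ           -0.1789     -0.1789      0.1789
  eq           0.9814       1.713       3.125
  solve Keq expr → x = 0.05965; check Q = 6.415
Then add 0.2142 M of X.
Step 3:
                    X           D           L
  init          1.196       1.713       3.125
  Δ             -0.11       -0.11        0.11
  eq            1.086       1.604       3.235
  solve Keq expr → x = 0.03666; check Q = 6.415

Direction: forward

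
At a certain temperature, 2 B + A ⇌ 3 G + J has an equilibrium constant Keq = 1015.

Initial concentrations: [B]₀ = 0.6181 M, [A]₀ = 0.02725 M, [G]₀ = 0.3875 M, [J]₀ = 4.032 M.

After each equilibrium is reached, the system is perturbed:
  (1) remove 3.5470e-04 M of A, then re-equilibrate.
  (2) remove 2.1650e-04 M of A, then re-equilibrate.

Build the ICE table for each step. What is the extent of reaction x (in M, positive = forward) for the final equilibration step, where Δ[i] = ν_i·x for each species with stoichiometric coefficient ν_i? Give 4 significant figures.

x = -2.0955e-04 M

Q₀ = 22.53 vs Keq = 1015 ⇒ Q<K, forward
Step 1:
                  B         A         G         J
  init       0.6181   0.02725    0.3875     4.032
  Δ        -0.05198  -0.02599   0.07798   0.02599
  eq         0.5661  0.001258    0.4655     4.058
  solve Keq expr → x = 0.02599; check Q = 1015
Then remove 3.5470e-04 M of A.
Step 2:
                  B         A         G         J
  init       0.5661 9.0343e-04    0.4655     4.058
  Δ       6.8648e-04 3.4324e-04  -0.00103 -3.4324e-04
  eq         0.5668  0.001247    0.4644     4.058
  solve Keq expr → x = -3.4324e-04; check Q = 1015
Then remove 2.1650e-04 M of A.
Step 3:
                  B         A         G         J
  init       0.5668   0.00103    0.4644     4.058
  Δ       4.1909e-04 2.0955e-04 -6.2864e-04 -2.0955e-04
  eq         0.5672   0.00124    0.4638     4.057
  solve Keq expr → x = -2.0955e-04; check Q = 1015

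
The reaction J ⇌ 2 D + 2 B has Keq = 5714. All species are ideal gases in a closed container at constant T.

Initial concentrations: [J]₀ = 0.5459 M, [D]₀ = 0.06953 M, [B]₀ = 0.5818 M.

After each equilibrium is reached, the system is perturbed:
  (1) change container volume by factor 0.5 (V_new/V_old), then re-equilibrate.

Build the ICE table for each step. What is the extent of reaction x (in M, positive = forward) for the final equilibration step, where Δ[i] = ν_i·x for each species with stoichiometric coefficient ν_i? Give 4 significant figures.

x = -0.008947 M

Q₀ = 0.002998 vs Keq = 5714 ⇒ Q<K, forward
Step 1:
                  J         D         B
  init       0.5459   0.06953    0.5818
  Δ         -0.5452      1.09      1.09
  eq      6.5857e-04      1.16     1.672
  solve Keq expr → x = 0.5452; check Q = 5714
Then change container volume by factor 0.5 (V_new/V_old).
Step 2:
                  J         D         B
  init     0.001317      2.32     3.345
  Δ        0.008947  -0.01789  -0.01789
  eq        0.01026     2.302     3.327
  solve Keq expr → x = -0.008947; check Q = 5714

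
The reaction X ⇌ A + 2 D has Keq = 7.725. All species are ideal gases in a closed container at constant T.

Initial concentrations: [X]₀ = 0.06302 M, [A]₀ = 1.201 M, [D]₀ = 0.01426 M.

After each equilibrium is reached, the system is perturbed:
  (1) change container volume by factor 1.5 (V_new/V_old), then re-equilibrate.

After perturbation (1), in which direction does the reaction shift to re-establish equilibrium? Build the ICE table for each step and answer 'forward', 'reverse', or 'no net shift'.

Q₀ = 0.003875 vs Keq = 7.725 ⇒ Q<K, forward
Step 1:
                    X           A           D
  init        0.06302       1.201     0.01426
  Δ          -0.06007     0.06007      0.1201
  eq         0.002949       1.261      0.1344
  solve Keq expr → x = 0.06007; check Q = 7.725
Then change container volume by factor 1.5 (V_new/V_old).
Step 2:
                    X           A           D
  init       0.001966      0.8407      0.0896
  Δ          -0.00105     0.00105    0.002099
  eq       9.1630e-04      0.8418      0.0917
  solve Keq expr → x = 0.00105; check Q = 7.725

Direction: forward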